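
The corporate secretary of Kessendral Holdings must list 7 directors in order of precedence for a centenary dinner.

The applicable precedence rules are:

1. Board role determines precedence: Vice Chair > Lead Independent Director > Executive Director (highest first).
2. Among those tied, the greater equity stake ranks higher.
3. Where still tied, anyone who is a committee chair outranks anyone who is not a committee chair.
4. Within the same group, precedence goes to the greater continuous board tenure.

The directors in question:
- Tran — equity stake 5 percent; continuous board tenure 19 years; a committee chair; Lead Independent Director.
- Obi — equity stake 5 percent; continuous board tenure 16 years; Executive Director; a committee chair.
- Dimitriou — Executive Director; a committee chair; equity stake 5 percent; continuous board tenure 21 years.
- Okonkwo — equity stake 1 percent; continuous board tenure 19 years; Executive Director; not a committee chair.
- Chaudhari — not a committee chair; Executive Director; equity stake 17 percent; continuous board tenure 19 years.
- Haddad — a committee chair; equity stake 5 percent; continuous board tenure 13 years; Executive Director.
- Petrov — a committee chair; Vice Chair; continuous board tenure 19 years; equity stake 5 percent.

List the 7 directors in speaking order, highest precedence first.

Petrov, Tran, Chaudhari, Dimitriou, Obi, Haddad, Okonkwo

By board role: Petrov (Vice Chair); then Tran (Lead Independent Director); then Chaudhari, Dimitriou, Obi, Haddad and Okonkwo (Executive Director).
Among Chaudhari, Dimitriou, Obi, Haddad and Okonkwo, by equity stake (higher first): Chaudhari (17 percent) before Dimitriou, Obi and Haddad (5 percent) before Okonkwo (1 percent).
Dimitriou, Obi and Haddad are each a committee chair, so the next rule applies.
Among Dimitriou, Obi and Haddad, by continuous board tenure (higher first): Dimitriou (21 years) before Obi (16 years) before Haddad (13 years).
Full order: Petrov, Tran, Chaudhari, Dimitriou, Obi, Haddad, Okonkwo.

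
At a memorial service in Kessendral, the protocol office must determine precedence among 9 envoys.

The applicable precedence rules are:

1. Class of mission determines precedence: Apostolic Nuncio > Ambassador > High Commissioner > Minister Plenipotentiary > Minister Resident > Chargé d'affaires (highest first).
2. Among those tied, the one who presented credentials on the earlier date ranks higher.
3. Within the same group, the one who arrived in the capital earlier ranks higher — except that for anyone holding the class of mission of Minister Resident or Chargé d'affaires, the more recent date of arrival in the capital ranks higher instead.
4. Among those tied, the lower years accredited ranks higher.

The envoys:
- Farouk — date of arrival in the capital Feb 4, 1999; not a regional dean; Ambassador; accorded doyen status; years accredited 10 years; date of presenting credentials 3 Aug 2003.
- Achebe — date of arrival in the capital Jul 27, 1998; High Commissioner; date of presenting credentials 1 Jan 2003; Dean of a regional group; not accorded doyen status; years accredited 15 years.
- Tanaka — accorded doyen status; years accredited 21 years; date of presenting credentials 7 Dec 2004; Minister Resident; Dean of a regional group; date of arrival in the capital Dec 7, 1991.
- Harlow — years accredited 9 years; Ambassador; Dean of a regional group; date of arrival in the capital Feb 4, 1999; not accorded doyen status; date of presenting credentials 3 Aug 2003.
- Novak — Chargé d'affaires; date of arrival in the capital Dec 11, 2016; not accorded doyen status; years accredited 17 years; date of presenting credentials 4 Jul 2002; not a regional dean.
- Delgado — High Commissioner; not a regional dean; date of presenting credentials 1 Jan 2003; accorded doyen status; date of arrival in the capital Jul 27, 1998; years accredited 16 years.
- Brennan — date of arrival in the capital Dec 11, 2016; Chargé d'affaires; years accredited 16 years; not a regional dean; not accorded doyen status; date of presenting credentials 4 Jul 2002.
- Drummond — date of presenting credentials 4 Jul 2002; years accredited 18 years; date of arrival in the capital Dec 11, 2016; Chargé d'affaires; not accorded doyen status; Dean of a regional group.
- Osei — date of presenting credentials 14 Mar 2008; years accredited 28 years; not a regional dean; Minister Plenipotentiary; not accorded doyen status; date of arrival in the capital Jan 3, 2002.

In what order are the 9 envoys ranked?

Harlow, Farouk, Achebe, Delgado, Osei, Tanaka, Brennan, Novak, Drummond

By class of mission: Harlow and Farouk (Ambassador); then Achebe and Delgado (High Commissioner); then Osei (Minister Plenipotentiary); then Tanaka (Minister Resident); then Brennan, Novak and Drummond (Chargé d'affaires).
Harlow and Farouk both have date of presenting credentials 3 Aug 2003, so the next rule applies.
Harlow and Farouk both have date of arrival in the capital Feb 4, 1999, so the next rule applies.
Among Harlow and Farouk, by years accredited (lower first): Harlow (9 years) before Farouk (10 years).
Achebe and Delgado both have date of presenting credentials 1 Jan 2003, so the next rule applies.
Achebe and Delgado both have date of arrival in the capital Jul 27, 1998, so the next rule applies.
Among Achebe and Delgado, by years accredited (lower first): Achebe (15 years) before Delgado (16 years).
Brennan, Novak and Drummond all have date of presenting credentials 4 Jul 2002, so the next rule applies.
Brennan, Novak and Drummond all have date of arrival in the capital Dec 11, 2016, so the next rule applies.
Among Brennan, Novak and Drummond, by years accredited (lower first): Brennan (16 years) before Novak (17 years) before Drummond (18 years).
Full order: Harlow, Farouk, Achebe, Delgado, Osei, Tanaka, Brennan, Novak, Drummond.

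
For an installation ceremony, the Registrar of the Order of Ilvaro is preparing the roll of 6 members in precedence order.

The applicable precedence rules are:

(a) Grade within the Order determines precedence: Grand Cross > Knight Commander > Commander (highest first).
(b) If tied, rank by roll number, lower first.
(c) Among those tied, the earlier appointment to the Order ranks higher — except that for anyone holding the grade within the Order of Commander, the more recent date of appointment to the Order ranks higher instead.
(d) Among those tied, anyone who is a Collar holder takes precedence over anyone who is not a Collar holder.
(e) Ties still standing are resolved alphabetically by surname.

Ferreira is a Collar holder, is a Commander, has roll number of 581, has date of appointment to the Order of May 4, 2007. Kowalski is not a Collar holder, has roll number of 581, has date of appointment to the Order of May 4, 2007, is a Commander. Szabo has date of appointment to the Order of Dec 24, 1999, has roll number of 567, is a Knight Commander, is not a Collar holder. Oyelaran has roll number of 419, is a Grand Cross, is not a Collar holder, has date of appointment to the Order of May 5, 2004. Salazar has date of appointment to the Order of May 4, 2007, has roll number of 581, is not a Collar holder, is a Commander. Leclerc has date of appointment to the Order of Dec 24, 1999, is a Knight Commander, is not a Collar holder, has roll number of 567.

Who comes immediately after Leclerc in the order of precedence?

By grade within the Order: Oyelaran (Grand Cross); then Leclerc and Szabo (Knight Commander); then Ferreira, Kowalski and Salazar (Commander).
Leclerc and Szabo both have roll number 567, so the next rule applies.
Leclerc and Szabo both have date of appointment to the Order Dec 24, 1999, so the next rule applies.
Leclerc and Szabo are each not a Collar holder, so the next rule applies.
Among Leclerc and Szabo, alphabetically by surname: Leclerc before Szabo.
Ferreira, Kowalski and Salazar all have roll number 581, so the next rule applies.
Ferreira, Kowalski and Salazar all have date of appointment to the Order May 4, 2007, so the next rule applies.
Among Ferreira, Kowalski and Salazar, a Collar holder before not a Collar holder: Ferreira (a Collar holder) before Kowalski and Salazar (not a Collar holder).
Among Kowalski and Salazar, alphabetically by surname: Kowalski before Salazar.
Order: Oyelaran, Leclerc, Szabo, Ferreira, Kowalski, Salazar.

Szabo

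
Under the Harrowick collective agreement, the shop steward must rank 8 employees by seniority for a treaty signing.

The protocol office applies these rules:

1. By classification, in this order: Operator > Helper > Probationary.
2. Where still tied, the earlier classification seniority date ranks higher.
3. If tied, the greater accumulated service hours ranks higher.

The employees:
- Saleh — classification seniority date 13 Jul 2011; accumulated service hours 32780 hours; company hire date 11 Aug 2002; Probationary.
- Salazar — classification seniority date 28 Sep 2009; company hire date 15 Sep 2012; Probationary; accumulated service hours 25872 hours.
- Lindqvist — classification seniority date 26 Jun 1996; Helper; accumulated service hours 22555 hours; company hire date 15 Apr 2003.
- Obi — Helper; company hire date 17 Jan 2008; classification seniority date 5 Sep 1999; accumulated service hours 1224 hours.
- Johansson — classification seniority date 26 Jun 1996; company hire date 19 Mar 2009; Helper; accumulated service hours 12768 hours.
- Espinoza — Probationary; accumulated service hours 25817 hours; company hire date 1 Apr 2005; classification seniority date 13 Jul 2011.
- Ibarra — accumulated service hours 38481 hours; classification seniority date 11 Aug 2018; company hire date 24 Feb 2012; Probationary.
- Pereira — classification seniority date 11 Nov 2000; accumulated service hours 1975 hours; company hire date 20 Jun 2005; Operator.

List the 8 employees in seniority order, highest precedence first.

Pereira, Lindqvist, Johansson, Obi, Salazar, Saleh, Espinoza, Ibarra

By classification: Pereira (Operator); then Lindqvist, Johansson and Obi (Helper); then Salazar, Saleh, Espinoza and Ibarra (Probationary).
Among Lindqvist, Johansson and Obi, by classification seniority date (earlier first): Lindqvist and Johansson (26 Jun 1996) before Obi (5 Sep 1999).
Among Lindqvist and Johansson, by accumulated service hours (higher first): Lindqvist (22555 hours) before Johansson (12768 hours).
Among Salazar, Saleh, Espinoza and Ibarra, by classification seniority date (earlier first): Salazar (28 Sep 2009) before Saleh and Espinoza (13 Jul 2011) before Ibarra (11 Aug 2018).
Among Saleh and Espinoza, by accumulated service hours (higher first): Saleh (32780 hours) before Espinoza (25817 hours).
Full order: Pereira, Lindqvist, Johansson, Obi, Salazar, Saleh, Espinoza, Ibarra.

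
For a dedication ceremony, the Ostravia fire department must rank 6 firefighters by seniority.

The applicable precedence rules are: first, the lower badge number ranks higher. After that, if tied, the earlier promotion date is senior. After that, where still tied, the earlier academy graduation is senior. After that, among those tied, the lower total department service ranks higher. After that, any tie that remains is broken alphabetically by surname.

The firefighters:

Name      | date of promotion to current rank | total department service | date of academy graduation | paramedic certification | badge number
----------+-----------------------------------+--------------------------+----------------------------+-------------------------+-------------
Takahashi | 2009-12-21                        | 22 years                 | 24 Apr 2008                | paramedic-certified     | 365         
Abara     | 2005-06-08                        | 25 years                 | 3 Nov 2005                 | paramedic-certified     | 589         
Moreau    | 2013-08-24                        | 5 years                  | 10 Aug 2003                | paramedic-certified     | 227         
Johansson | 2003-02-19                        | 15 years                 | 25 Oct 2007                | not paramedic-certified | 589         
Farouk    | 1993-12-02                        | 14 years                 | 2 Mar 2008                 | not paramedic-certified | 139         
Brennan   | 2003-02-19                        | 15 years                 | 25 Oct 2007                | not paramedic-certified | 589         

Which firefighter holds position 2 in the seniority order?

Moreau

By badge number (lower first): Farouk (139); then Moreau (227); then Takahashi (365); then Brennan, Johansson and Abara (each 589).
Among Brennan, Johansson and Abara, by date of promotion to current rank (earlier first): Brennan and Johansson (2003-02-19) before Abara (2005-06-08).
Brennan and Johansson both have date of academy graduation 25 Oct 2007, so the next rule applies.
Brennan and Johansson both have total department service 15 years, so the next rule applies.
Among Brennan and Johansson, alphabetically by surname: Brennan before Johansson.
Order: Farouk, Moreau, Takahashi, Brennan, Johansson, Abara.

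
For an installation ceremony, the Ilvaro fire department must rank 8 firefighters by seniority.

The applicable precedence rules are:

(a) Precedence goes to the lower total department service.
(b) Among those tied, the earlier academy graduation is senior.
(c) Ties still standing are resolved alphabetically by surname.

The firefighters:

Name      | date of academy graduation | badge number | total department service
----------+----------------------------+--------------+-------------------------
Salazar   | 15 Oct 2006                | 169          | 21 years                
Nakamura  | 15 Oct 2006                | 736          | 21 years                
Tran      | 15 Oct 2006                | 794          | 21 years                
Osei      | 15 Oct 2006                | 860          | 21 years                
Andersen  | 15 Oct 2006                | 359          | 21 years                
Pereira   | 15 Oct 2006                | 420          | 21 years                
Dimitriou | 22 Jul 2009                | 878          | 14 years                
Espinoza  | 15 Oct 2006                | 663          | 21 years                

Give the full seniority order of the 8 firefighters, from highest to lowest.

By total department service (lower first): Dimitriou (14 years); then Andersen, Espinoza, Nakamura, Osei, Pereira, Salazar and Tran (each 21 years).
Andersen, Espinoza, Nakamura, Osei, Pereira, Salazar and Tran all have date of academy graduation 15 Oct 2006, so the next rule applies.
Among Andersen, Espinoza, Nakamura, Osei, Pereira, Salazar and Tran, alphabetically by surname: Andersen before Espinoza before Nakamura before Osei before Pereira before Salazar before Tran.
Full order: Dimitriou, Andersen, Espinoza, Nakamura, Osei, Pereira, Salazar, Tran.

Dimitriou, Andersen, Espinoza, Nakamura, Osei, Pereira, Salazar, Tran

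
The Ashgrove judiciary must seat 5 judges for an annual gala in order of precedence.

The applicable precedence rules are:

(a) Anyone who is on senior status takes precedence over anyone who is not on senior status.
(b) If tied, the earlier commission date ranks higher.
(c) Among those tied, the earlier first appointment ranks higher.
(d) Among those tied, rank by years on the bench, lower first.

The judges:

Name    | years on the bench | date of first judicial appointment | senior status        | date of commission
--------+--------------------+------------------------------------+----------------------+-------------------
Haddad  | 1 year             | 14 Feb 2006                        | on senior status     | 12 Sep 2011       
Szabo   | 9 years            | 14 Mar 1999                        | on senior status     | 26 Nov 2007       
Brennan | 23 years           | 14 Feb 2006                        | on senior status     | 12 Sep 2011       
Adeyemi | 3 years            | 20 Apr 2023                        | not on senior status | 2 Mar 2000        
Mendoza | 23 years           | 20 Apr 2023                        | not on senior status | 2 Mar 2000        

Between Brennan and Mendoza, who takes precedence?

By the first rule: Szabo, Haddad and Brennan (each on senior status); then Adeyemi and Mendoza (both not on senior status).
Among Szabo, Haddad and Brennan, by date of commission (earlier first): Szabo (26 Nov 2007) before Haddad and Brennan (12 Sep 2011).
Haddad and Brennan both have date of first judicial appointment 14 Feb 2006, so the next rule applies.
Among Haddad and Brennan, by years on the bench (lower first): Haddad (1 year) before Brennan (23 years).
Adeyemi and Mendoza both have date of commission 2 Mar 2000, so the next rule applies.
Adeyemi and Mendoza both have date of first judicial appointment 20 Apr 2023, so the next rule applies.
Among Adeyemi and Mendoza, by years on the bench (lower first): Adeyemi (3 years) before Mendoza (23 years).
So Brennan takes precedence.

Brennan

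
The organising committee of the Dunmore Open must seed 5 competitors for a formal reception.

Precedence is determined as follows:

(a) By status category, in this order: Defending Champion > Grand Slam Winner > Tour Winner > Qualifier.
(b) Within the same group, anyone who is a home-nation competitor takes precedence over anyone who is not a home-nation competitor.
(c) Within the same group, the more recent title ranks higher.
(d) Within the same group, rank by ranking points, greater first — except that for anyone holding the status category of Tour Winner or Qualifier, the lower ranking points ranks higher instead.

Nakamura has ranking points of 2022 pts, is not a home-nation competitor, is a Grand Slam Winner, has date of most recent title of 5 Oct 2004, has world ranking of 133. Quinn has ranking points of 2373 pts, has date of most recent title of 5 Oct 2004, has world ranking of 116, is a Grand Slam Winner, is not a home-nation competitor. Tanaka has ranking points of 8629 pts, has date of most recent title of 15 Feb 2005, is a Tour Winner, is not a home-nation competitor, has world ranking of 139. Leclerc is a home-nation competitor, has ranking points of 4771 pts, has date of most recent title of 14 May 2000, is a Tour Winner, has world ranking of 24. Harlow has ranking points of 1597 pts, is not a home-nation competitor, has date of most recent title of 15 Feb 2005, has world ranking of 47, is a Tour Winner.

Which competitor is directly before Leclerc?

By status category: Quinn and Nakamura (Grand Slam Winner); then Leclerc, Harlow and Tanaka (Tour Winner).
Quinn and Nakamura are each not a home-nation competitor, so the next rule applies.
Quinn and Nakamura both have date of most recent title 5 Oct 2004, so the next rule applies.
Among Quinn and Nakamura, by ranking points (higher first): Quinn (2373 pts) before Nakamura (2022 pts).
Among Leclerc, Harlow and Tanaka, a home-nation competitor before not a home-nation competitor: Leclerc (a home-nation competitor) before Harlow and Tanaka (not a home-nation competitor).
Harlow and Tanaka both have date of most recent title 15 Feb 2005, so the next rule applies.
Among Harlow and Tanaka, by ranking points (lower first) (reversed rule for this group): Harlow (1597 pts) before Tanaka (8629 pts).
Order: Quinn, Nakamura, Leclerc, Harlow, Tanaka.

Nakamura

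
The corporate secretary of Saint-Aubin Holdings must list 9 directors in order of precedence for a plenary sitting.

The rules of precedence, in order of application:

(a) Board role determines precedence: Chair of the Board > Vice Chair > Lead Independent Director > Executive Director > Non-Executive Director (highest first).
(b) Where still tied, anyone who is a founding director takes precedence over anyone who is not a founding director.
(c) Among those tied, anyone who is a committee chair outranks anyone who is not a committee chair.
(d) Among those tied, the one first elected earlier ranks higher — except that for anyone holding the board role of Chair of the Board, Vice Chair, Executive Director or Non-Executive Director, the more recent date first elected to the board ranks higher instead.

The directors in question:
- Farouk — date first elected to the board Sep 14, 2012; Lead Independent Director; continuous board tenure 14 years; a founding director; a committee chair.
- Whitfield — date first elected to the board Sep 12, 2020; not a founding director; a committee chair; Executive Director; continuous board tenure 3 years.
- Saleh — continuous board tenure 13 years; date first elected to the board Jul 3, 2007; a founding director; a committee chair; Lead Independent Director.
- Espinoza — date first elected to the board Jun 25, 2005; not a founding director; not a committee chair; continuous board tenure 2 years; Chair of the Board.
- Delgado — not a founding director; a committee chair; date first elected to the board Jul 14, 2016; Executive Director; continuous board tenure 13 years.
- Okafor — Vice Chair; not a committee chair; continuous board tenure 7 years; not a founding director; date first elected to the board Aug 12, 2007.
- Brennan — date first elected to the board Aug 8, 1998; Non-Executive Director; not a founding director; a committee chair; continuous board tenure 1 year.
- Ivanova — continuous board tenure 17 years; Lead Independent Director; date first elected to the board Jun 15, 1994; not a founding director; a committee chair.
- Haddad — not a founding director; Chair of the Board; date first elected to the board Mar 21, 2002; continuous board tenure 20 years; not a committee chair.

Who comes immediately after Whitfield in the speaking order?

By board role: Espinoza and Haddad (Chair of the Board); then Okafor (Vice Chair); then Saleh, Farouk and Ivanova (Lead Independent Director); then Whitfield and Delgado (Executive Director); then Brennan (Non-Executive Director).
Espinoza and Haddad are each not a founding director, so the next rule applies.
Espinoza and Haddad are each not a committee chair, so the next rule applies.
Among Espinoza and Haddad, by date first elected to the board (later first) (reversed rule for this group): Espinoza (Jun 25, 2005) before Haddad (Mar 21, 2002).
Among Saleh, Farouk and Ivanova, a founding director before not a founding director: Saleh and Farouk (a founding director) before Ivanova (not a founding director).
Saleh and Farouk are each a committee chair, so the next rule applies.
Among Saleh and Farouk, by date first elected to the board (earlier first): Saleh (Jul 3, 2007) before Farouk (Sep 14, 2012).
Whitfield and Delgado are each not a founding director, so the next rule applies.
Whitfield and Delgado are each a committee chair, so the next rule applies.
Among Whitfield and Delgado, by date first elected to the board (later first) (reversed rule for this group): Whitfield (Sep 12, 2020) before Delgado (Jul 14, 2016).
Order: Espinoza, Haddad, Okafor, Saleh, Farouk, Ivanova, Whitfield, Delgado, Brennan.

Delgado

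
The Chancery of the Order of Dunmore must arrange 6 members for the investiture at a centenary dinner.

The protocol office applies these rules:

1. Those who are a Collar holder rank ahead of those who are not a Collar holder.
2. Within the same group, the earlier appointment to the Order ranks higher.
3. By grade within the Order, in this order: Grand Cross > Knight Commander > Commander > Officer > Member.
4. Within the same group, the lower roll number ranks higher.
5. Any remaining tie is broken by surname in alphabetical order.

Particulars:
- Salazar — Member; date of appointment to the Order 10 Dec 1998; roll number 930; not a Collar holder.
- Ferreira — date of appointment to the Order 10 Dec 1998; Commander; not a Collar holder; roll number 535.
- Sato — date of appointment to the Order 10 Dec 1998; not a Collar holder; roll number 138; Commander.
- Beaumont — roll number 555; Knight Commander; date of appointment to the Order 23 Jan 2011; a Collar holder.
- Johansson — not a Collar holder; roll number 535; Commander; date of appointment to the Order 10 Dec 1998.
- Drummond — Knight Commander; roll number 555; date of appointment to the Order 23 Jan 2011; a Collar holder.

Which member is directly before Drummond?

Beaumont

By the first rule: Beaumont and Drummond (both a Collar holder); then Sato, Ferreira, Johansson and Salazar (each not a Collar holder).
Beaumont and Drummond both have date of appointment to the Order 23 Jan 2011, so the next rule applies.
Beaumont and Drummond are each Knight Commander, so the next rule applies.
Beaumont and Drummond both have roll number 555, so the next rule applies.
Among Beaumont and Drummond, alphabetically by surname: Beaumont before Drummond.
Sato, Ferreira, Johansson and Salazar all have date of appointment to the Order 10 Dec 1998, so the next rule applies.
Among Sato, Ferreira, Johansson and Salazar, by grade within the Order: Sato, Ferreira and Johansson (Commander) before Salazar (Member).
Among Sato, Ferreira and Johansson, by roll number (lower first): Sato (138) before Ferreira and Johansson (535).
Among Ferreira and Johansson, alphabetically by surname: Ferreira before Johansson.
Order: Beaumont, Drummond, Sato, Ferreira, Johansson, Salazar.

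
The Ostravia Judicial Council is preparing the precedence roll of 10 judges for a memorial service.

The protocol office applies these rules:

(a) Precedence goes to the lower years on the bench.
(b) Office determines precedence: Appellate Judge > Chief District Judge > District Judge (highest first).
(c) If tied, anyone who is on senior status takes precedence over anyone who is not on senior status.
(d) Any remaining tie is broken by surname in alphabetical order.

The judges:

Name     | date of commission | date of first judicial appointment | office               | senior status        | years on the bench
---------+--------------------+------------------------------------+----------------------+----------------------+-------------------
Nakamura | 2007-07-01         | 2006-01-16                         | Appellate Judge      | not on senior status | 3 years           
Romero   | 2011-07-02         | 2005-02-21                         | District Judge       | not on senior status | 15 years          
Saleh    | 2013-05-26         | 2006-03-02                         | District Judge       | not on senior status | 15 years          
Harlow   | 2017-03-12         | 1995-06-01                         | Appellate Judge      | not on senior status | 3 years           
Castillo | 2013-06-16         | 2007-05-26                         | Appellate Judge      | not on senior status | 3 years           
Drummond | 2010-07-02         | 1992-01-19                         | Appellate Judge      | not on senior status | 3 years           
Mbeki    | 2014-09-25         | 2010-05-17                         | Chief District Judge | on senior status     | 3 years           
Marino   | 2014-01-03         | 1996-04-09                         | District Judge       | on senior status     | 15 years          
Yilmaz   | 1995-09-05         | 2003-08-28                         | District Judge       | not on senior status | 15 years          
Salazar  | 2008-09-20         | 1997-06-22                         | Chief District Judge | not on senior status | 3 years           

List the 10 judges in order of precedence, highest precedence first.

Castillo, Drummond, Harlow, Nakamura, Mbeki, Salazar, Marino, Romero, Saleh, Yilmaz

By years on the bench (lower first): Castillo, Drummond, Harlow, Nakamura, Mbeki and Salazar (each 3 years); then Marino, Romero, Saleh and Yilmaz (each 15 years).
Among Castillo, Drummond, Harlow, Nakamura, Mbeki and Salazar, by office: Castillo, Drummond, Harlow and Nakamura (Appellate Judge) before Mbeki and Salazar (Chief District Judge).
Castillo, Drummond, Harlow and Nakamura are each not on senior status, so the next rule applies.
Among Castillo, Drummond, Harlow and Nakamura, alphabetically by surname: Castillo before Drummond before Harlow before Nakamura.
Among Mbeki and Salazar, on senior status before not on senior status: Mbeki (on senior status) before Salazar (not on senior status).
Marino, Romero, Saleh and Yilmaz are each District Judge, so the next rule applies.
Among Marino, Romero, Saleh and Yilmaz, on senior status before not on senior status: Marino (on senior status) before Romero, Saleh and Yilmaz (not on senior status).
Among Romero, Saleh and Yilmaz, alphabetically by surname: Romero before Saleh before Yilmaz.
Full order: Castillo, Drummond, Harlow, Nakamura, Mbeki, Salazar, Marino, Romero, Saleh, Yilmaz.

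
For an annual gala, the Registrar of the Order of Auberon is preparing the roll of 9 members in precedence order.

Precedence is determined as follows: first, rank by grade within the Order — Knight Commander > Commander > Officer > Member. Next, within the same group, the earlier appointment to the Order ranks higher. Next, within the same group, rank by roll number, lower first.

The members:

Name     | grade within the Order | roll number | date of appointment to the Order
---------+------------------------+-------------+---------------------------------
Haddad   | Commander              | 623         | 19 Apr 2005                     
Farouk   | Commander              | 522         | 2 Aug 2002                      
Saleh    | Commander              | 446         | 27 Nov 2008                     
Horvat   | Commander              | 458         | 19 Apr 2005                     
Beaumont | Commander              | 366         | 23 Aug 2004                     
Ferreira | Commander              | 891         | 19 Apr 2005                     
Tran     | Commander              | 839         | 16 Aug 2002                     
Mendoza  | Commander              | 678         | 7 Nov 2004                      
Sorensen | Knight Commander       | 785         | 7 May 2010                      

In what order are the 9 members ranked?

Sorensen, Farouk, Tran, Beaumont, Mendoza, Horvat, Haddad, Ferreira, Saleh

By grade within the Order: Sorensen (Knight Commander); then Farouk, Tran, Beaumont, Mendoza, Horvat, Haddad, Ferreira and Saleh (Commander).
Among Farouk, Tran, Beaumont, Mendoza, Horvat, Haddad, Ferreira and Saleh, by date of appointment to the Order (earlier first): Farouk (2 Aug 2002) before Tran (16 Aug 2002) before Beaumont (23 Aug 2004) before Mendoza (7 Nov 2004) before Horvat, Haddad and Ferreira (19 Apr 2005) before Saleh (27 Nov 2008).
Among Horvat, Haddad and Ferreira, by roll number (lower first): Horvat (458) before Haddad (623) before Ferreira (891).
Full order: Sorensen, Farouk, Tran, Beaumont, Mendoza, Horvat, Haddad, Ferreira, Saleh.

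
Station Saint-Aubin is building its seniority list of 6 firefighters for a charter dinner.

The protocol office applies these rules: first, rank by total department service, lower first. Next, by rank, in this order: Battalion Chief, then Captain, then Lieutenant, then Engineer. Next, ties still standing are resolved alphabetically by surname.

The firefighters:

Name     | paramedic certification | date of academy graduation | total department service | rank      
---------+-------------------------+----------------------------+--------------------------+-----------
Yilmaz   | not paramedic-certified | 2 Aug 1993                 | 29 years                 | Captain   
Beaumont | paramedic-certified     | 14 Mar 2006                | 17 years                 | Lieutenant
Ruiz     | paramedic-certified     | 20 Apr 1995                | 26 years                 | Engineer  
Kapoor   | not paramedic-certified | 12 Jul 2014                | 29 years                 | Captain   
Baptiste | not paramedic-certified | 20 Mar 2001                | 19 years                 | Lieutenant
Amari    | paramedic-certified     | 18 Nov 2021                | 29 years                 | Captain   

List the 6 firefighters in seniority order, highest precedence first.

Beaumont, Baptiste, Ruiz, Amari, Kapoor, Yilmaz

By total department service (lower first): Beaumont (17 years); then Baptiste (19 years); then Ruiz (26 years); then Amari, Kapoor and Yilmaz (each 29 years).
Amari, Kapoor and Yilmaz are each Captain, so the next rule applies.
Among Amari, Kapoor and Yilmaz, alphabetically by surname: Amari before Kapoor before Yilmaz.
Full order: Beaumont, Baptiste, Ruiz, Amari, Kapoor, Yilmaz.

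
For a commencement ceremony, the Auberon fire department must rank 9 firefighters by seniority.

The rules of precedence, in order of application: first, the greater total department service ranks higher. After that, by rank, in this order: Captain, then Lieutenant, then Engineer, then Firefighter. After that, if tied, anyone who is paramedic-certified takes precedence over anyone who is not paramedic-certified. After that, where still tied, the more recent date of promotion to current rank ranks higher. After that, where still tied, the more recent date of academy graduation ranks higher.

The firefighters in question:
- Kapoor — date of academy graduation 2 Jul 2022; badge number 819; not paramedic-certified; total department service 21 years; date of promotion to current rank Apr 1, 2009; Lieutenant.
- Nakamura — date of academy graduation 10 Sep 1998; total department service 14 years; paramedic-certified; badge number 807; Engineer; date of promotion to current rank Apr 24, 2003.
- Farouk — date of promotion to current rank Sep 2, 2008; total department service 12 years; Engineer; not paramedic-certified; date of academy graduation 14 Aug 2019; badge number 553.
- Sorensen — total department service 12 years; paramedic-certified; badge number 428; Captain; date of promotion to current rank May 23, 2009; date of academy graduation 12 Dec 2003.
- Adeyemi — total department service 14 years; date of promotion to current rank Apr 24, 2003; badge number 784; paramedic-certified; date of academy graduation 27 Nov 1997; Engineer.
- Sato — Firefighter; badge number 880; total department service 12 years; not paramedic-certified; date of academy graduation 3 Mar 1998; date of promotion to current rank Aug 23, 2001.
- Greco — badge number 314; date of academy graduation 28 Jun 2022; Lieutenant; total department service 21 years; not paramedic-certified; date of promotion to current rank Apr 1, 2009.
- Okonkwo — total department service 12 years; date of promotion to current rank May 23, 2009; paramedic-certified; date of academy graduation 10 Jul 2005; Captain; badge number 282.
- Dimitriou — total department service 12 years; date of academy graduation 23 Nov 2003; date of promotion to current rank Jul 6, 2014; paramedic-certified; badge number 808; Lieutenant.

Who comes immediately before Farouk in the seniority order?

By total department service (higher first): Kapoor and Greco (both 21 years); then Nakamura and Adeyemi (both 14 years); then Okonkwo, Sorensen, Dimitriou, Farouk and Sato (each 12 years).
Kapoor and Greco are each Lieutenant, so the next rule applies.
Kapoor and Greco are each not paramedic-certified, so the next rule applies.
Kapoor and Greco both have date of promotion to current rank Apr 1, 2009, so the next rule applies.
Among Kapoor and Greco, by date of academy graduation (later first): Kapoor (2 Jul 2022) before Greco (28 Jun 2022).
Nakamura and Adeyemi are each Engineer, so the next rule applies.
Nakamura and Adeyemi are each paramedic-certified, so the next rule applies.
Nakamura and Adeyemi both have date of promotion to current rank Apr 24, 2003, so the next rule applies.
Among Nakamura and Adeyemi, by date of academy graduation (later first): Nakamura (10 Sep 1998) before Adeyemi (27 Nov 1997).
Among Okonkwo, Sorensen, Dimitriou, Farouk and Sato, by rank: Okonkwo and Sorensen (Captain) before Dimitriou (Lieutenant) before Farouk (Engineer) before Sato (Firefighter).
Okonkwo and Sorensen are each paramedic-certified, so the next rule applies.
Okonkwo and Sorensen both have date of promotion to current rank May 23, 2009, so the next rule applies.
Among Okonkwo and Sorensen, by date of academy graduation (later first): Okonkwo (10 Jul 2005) before Sorensen (12 Dec 2003).
Order: Kapoor, Greco, Nakamura, Adeyemi, Okonkwo, Sorensen, Dimitriou, Farouk, Sato.

Dimitriou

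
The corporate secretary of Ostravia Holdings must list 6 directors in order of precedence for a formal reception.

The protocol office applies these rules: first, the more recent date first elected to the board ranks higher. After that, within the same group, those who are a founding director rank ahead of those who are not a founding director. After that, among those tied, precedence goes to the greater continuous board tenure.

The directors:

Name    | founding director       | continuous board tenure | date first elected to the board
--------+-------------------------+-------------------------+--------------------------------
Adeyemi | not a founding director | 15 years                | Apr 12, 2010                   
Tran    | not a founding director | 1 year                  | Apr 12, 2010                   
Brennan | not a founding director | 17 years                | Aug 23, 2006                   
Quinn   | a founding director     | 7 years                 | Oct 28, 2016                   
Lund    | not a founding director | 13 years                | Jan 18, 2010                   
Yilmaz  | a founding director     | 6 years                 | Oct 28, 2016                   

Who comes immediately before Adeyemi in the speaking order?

By date first elected to the board (later first): Quinn and Yilmaz (both Oct 28, 2016); then Adeyemi and Tran (both Apr 12, 2010); then Lund (Jan 18, 2010); then Brennan (Aug 23, 2006).
Quinn and Yilmaz are each a founding director, so the next rule applies.
Among Quinn and Yilmaz, by continuous board tenure (higher first): Quinn (7 years) before Yilmaz (6 years).
Adeyemi and Tran are each not a founding director, so the next rule applies.
Among Adeyemi and Tran, by continuous board tenure (higher first): Adeyemi (15 years) before Tran (1 year).
Order: Quinn, Yilmaz, Adeyemi, Tran, Lund, Brennan.

Yilmaz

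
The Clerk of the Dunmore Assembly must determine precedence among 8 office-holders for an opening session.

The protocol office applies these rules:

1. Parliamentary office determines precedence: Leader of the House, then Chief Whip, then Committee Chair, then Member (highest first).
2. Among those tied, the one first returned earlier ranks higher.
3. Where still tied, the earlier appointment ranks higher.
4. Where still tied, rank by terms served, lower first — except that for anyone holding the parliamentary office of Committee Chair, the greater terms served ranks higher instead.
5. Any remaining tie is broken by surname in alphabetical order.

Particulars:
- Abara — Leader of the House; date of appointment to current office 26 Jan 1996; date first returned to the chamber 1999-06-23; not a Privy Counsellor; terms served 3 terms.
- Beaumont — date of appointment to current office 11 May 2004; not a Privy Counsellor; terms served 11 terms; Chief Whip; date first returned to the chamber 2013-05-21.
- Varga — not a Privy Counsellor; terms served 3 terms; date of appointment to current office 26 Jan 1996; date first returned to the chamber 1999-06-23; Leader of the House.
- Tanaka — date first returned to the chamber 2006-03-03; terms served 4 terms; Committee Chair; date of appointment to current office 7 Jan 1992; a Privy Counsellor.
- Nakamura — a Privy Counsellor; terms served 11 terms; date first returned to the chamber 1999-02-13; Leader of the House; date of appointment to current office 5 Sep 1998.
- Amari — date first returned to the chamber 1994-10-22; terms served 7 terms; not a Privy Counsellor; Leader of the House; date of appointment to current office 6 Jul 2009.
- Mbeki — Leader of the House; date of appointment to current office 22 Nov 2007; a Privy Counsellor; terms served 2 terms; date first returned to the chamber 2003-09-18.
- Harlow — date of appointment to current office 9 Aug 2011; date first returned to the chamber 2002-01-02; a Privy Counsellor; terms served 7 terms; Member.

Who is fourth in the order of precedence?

Varga

By parliamentary office: Amari, Nakamura, Abara, Varga and Mbeki (Leader of the House); then Beaumont (Chief Whip); then Tanaka (Committee Chair); then Harlow (Member).
Among Amari, Nakamura, Abara, Varga and Mbeki, by date first returned to the chamber (earlier first): Amari (1994-10-22) before Nakamura (1999-02-13) before Abara and Varga (1999-06-23) before Mbeki (2003-09-18).
Abara and Varga both have date of appointment to current office 26 Jan 1996, so the next rule applies.
Abara and Varga both have terms served 3 terms, so the next rule applies.
Among Abara and Varga, alphabetically by surname: Abara before Varga.
Order: Amari, Nakamura, Abara, Varga, Mbeki, Beaumont, Tanaka, Harlow.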